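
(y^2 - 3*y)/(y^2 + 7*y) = (y - 3)/(y + 7)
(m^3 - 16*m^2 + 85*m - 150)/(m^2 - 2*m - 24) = (m^2 - 10*m + 25)/(m + 4)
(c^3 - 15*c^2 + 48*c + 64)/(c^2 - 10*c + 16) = (c^2 - 7*c - 8)/(c - 2)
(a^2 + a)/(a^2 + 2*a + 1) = a/(a + 1)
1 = 1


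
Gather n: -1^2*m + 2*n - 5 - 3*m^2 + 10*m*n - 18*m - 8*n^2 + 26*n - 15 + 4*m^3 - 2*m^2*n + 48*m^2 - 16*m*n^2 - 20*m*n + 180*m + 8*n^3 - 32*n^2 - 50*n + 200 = 4*m^3 + 45*m^2 + 161*m + 8*n^3 + n^2*(-16*m - 40) + n*(-2*m^2 - 10*m - 22) + 180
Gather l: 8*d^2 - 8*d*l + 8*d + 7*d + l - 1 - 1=8*d^2 + 15*d + l*(1 - 8*d) - 2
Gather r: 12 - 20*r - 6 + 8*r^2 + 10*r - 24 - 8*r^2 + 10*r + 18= 0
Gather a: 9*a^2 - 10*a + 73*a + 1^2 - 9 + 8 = 9*a^2 + 63*a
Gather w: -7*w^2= -7*w^2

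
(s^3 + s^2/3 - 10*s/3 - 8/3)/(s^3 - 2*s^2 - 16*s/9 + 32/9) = 3*(s + 1)/(3*s - 4)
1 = 1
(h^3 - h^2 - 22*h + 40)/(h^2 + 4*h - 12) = (h^2 + h - 20)/(h + 6)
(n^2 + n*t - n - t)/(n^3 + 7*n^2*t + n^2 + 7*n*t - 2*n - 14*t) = (n + t)/(n^2 + 7*n*t + 2*n + 14*t)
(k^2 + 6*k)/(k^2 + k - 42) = k*(k + 6)/(k^2 + k - 42)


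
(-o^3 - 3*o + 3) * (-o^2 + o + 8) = o^5 - o^4 - 5*o^3 - 6*o^2 - 21*o + 24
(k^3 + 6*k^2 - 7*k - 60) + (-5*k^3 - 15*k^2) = -4*k^3 - 9*k^2 - 7*k - 60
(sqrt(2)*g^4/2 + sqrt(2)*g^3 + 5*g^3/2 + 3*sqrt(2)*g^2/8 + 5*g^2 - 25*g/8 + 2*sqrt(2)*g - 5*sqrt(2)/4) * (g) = sqrt(2)*g^5/2 + sqrt(2)*g^4 + 5*g^4/2 + 3*sqrt(2)*g^3/8 + 5*g^3 - 25*g^2/8 + 2*sqrt(2)*g^2 - 5*sqrt(2)*g/4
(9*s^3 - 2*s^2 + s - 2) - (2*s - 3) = 9*s^3 - 2*s^2 - s + 1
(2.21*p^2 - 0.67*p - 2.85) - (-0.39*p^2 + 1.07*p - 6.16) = 2.6*p^2 - 1.74*p + 3.31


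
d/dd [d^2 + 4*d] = 2*d + 4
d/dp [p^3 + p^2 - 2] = p*(3*p + 2)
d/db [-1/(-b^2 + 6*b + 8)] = 2*(3 - b)/(-b^2 + 6*b + 8)^2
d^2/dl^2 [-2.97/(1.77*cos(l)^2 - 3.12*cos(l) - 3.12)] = (-37.218852*(1 - cos(l)^2)^2 + 49.204584*cos(l)^3 - 113.126706*cos(l)^2 - 69.498*cos(l) + 127.844244)/(-1.77*cos(l)^2 + 3.12*cos(l) + 3.12)^3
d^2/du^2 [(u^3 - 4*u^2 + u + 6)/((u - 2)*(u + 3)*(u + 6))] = 2*(-11*u^3 - 63*u^2 + 27*u + 459)/(u^6 + 27*u^5 + 297*u^4 + 1701*u^3 + 5346*u^2 + 8748*u + 5832)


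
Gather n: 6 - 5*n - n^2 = -n^2 - 5*n + 6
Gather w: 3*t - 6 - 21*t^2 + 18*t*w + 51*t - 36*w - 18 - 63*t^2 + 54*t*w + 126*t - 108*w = -84*t^2 + 180*t + w*(72*t - 144) - 24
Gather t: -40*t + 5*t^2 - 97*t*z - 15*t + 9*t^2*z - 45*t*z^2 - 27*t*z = t^2*(9*z + 5) + t*(-45*z^2 - 124*z - 55)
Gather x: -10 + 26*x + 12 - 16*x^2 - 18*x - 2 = -16*x^2 + 8*x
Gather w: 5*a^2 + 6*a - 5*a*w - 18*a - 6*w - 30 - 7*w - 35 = 5*a^2 - 12*a + w*(-5*a - 13) - 65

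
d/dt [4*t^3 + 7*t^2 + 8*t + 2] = 12*t^2 + 14*t + 8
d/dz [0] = 0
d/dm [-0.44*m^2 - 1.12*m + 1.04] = -0.88*m - 1.12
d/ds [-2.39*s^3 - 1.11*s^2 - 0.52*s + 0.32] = -7.17*s^2 - 2.22*s - 0.52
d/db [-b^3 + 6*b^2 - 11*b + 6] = -3*b^2 + 12*b - 11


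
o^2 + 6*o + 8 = (o + 2)*(o + 4)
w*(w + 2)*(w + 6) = w^3 + 8*w^2 + 12*w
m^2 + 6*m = m*(m + 6)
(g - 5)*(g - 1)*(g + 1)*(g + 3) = g^4 - 2*g^3 - 16*g^2 + 2*g + 15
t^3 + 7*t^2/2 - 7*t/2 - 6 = (t - 3/2)*(t + 1)*(t + 4)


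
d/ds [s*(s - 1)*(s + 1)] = 3*s^2 - 1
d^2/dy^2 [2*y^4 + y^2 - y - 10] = 24*y^2 + 2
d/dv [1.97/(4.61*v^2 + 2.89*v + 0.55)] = (-18.1634*v - 5.6933)/(4.61*v^2 + 2.89*v + 0.55)^2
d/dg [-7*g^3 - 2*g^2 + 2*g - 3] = -21*g^2 - 4*g + 2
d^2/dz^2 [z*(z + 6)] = 2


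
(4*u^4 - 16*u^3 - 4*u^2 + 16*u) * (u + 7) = 4*u^5 + 12*u^4 - 116*u^3 - 12*u^2 + 112*u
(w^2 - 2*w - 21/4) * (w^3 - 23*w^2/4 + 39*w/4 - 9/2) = w^5 - 31*w^4/4 + 16*w^3 + 99*w^2/16 - 675*w/16 + 189/8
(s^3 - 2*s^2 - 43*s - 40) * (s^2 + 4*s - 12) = s^5 + 2*s^4 - 63*s^3 - 188*s^2 + 356*s + 480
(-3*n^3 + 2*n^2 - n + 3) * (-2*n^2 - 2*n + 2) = 6*n^5 + 2*n^4 - 8*n^3 - 8*n + 6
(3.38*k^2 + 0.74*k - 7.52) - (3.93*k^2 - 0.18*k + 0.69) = -0.55*k^2 + 0.92*k - 8.21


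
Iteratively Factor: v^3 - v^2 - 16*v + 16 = (v - 4)*(v^2 + 3*v - 4) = (v - 4)*(v + 4)*(v - 1)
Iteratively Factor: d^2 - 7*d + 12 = (d - 4)*(d - 3)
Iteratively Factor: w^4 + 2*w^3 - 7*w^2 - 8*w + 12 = (w - 2)*(w^3 + 4*w^2 + w - 6) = (w - 2)*(w + 3)*(w^2 + w - 2) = (w - 2)*(w - 1)*(w + 3)*(w + 2)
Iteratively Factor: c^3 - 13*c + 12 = (c - 3)*(c^2 + 3*c - 4) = (c - 3)*(c - 1)*(c + 4)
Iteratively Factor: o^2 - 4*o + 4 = (o - 2)*(o - 2)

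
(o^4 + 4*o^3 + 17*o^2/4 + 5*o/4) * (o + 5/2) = o^5 + 13*o^4/2 + 57*o^3/4 + 95*o^2/8 + 25*o/8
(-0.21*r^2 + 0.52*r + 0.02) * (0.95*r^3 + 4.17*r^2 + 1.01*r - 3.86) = -0.1995*r^5 - 0.3817*r^4 + 1.9753*r^3 + 1.4192*r^2 - 1.987*r - 0.0772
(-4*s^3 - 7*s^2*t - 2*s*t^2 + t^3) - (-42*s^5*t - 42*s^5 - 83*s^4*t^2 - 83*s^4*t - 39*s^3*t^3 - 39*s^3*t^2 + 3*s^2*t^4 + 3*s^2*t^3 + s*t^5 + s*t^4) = 42*s^5*t + 42*s^5 + 83*s^4*t^2 + 83*s^4*t + 39*s^3*t^3 + 39*s^3*t^2 - 4*s^3 - 3*s^2*t^4 - 3*s^2*t^3 - 7*s^2*t - s*t^5 - s*t^4 - 2*s*t^2 + t^3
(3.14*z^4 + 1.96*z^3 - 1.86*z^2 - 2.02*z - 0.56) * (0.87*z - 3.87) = 2.7318*z^5 - 10.4466*z^4 - 9.2034*z^3 + 5.4408*z^2 + 7.3302*z + 2.1672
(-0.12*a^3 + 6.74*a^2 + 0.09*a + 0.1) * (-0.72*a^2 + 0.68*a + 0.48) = 0.0864*a^5 - 4.9344*a^4 + 4.4608*a^3 + 3.2244*a^2 + 0.1112*a + 0.048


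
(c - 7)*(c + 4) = c^2 - 3*c - 28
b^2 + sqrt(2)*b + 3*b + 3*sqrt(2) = (b + 3)*(b + sqrt(2))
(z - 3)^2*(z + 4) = z^3 - 2*z^2 - 15*z + 36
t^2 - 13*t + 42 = (t - 7)*(t - 6)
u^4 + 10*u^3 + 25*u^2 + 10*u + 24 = (u + 4)*(u + 6)*(-I*u + 1)*(I*u + 1)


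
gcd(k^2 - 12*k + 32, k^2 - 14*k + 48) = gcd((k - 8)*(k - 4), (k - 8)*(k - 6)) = k - 8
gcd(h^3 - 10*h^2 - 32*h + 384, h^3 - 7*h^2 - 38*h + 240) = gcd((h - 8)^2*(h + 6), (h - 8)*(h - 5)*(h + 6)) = h^2 - 2*h - 48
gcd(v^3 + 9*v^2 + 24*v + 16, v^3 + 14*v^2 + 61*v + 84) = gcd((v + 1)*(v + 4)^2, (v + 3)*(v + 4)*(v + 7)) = v + 4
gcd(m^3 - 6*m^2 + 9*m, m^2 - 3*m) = m^2 - 3*m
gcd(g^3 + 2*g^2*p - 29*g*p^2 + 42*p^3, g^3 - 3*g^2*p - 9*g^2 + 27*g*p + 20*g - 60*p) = -g + 3*p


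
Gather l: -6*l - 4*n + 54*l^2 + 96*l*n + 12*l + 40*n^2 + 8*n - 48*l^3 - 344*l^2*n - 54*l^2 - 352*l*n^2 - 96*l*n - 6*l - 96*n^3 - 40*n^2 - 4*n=-48*l^3 - 344*l^2*n - 352*l*n^2 - 96*n^3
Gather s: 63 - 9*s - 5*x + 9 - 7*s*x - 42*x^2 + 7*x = s*(-7*x - 9) - 42*x^2 + 2*x + 72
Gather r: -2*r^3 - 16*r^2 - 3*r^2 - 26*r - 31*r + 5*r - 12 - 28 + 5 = -2*r^3 - 19*r^2 - 52*r - 35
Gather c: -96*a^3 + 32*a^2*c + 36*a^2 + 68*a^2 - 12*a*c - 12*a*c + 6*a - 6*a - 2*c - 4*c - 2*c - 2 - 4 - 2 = -96*a^3 + 104*a^2 + c*(32*a^2 - 24*a - 8) - 8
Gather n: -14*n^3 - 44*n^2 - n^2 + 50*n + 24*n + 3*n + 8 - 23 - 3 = -14*n^3 - 45*n^2 + 77*n - 18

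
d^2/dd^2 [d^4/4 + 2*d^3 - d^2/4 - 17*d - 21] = 3*d^2 + 12*d - 1/2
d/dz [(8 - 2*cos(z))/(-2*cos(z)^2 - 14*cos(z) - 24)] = (cos(z)^2 - 8*cos(z) - 40)*sin(z)/(cos(z)^2 + 7*cos(z) + 12)^2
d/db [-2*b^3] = -6*b^2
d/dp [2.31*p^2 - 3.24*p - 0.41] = 4.62*p - 3.24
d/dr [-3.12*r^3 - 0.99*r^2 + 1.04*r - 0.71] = -9.36*r^2 - 1.98*r + 1.04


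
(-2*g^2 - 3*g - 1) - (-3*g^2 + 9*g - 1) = g^2 - 12*g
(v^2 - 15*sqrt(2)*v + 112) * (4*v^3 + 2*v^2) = 4*v^5 - 60*sqrt(2)*v^4 + 2*v^4 - 30*sqrt(2)*v^3 + 448*v^3 + 224*v^2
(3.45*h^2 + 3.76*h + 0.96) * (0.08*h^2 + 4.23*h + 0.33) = 0.276*h^4 + 14.8943*h^3 + 17.1201*h^2 + 5.3016*h + 0.3168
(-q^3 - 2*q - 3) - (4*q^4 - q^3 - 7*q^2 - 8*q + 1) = -4*q^4 + 7*q^2 + 6*q - 4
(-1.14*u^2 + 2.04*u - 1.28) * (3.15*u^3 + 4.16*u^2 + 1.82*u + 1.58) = -3.591*u^5 + 1.6836*u^4 + 2.3796*u^3 - 3.4132*u^2 + 0.8936*u - 2.0224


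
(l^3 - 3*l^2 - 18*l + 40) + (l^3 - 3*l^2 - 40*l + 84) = 2*l^3 - 6*l^2 - 58*l + 124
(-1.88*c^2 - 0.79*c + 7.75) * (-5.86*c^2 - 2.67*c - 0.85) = 11.0168*c^4 + 9.649*c^3 - 41.7077*c^2 - 20.021*c - 6.5875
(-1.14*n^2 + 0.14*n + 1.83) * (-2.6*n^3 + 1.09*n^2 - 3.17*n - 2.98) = 2.964*n^5 - 1.6066*n^4 - 0.991600000000001*n^3 + 4.9481*n^2 - 6.2183*n - 5.4534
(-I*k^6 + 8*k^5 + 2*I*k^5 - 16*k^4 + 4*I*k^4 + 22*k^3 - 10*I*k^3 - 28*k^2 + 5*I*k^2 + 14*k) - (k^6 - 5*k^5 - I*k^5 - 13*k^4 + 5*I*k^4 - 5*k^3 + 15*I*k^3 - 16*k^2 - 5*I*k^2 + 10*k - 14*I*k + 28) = -k^6 - I*k^6 + 13*k^5 + 3*I*k^5 - 3*k^4 - I*k^4 + 27*k^3 - 25*I*k^3 - 12*k^2 + 10*I*k^2 + 4*k + 14*I*k - 28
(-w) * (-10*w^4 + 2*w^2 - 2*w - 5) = 10*w^5 - 2*w^3 + 2*w^2 + 5*w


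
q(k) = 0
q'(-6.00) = 0.00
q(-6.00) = 0.00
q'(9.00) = 0.00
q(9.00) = 0.00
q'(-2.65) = 0.00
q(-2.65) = 0.00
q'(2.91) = 0.00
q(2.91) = 0.00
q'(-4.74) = 0.00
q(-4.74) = 0.00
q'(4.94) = 0.00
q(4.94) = 0.00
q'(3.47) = 0.00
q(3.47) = 0.00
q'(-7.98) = 0.00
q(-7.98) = 0.00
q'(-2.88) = 0.00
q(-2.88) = 0.00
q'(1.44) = 0.00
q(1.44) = 0.00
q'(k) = 0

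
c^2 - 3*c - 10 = (c - 5)*(c + 2)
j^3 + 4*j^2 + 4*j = j*(j + 2)^2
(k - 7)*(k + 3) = k^2 - 4*k - 21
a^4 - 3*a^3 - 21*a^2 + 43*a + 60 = (a - 5)*(a - 3)*(a + 1)*(a + 4)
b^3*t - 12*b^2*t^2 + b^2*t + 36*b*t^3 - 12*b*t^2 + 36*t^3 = (b - 6*t)^2*(b*t + t)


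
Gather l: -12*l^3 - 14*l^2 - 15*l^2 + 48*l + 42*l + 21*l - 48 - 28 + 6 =-12*l^3 - 29*l^2 + 111*l - 70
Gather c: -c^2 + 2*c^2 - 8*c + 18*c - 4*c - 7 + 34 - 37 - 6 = c^2 + 6*c - 16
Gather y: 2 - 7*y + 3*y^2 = 3*y^2 - 7*y + 2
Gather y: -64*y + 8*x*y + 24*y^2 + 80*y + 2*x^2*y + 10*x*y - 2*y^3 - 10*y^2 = -2*y^3 + 14*y^2 + y*(2*x^2 + 18*x + 16)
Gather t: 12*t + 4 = 12*t + 4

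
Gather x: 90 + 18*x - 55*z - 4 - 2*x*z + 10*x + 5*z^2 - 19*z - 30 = x*(28 - 2*z) + 5*z^2 - 74*z + 56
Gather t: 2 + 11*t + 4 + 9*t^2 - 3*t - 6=9*t^2 + 8*t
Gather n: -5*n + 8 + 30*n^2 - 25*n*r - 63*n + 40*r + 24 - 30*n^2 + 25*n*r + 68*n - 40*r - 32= 0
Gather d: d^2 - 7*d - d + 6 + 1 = d^2 - 8*d + 7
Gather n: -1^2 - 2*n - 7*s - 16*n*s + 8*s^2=n*(-16*s - 2) + 8*s^2 - 7*s - 1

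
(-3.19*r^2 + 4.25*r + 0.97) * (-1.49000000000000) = 4.7531*r^2 - 6.3325*r - 1.4453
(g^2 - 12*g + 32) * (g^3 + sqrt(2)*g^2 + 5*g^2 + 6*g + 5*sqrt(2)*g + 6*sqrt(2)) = g^5 - 7*g^4 + sqrt(2)*g^4 - 22*g^3 - 7*sqrt(2)*g^3 - 22*sqrt(2)*g^2 + 88*g^2 + 88*sqrt(2)*g + 192*g + 192*sqrt(2)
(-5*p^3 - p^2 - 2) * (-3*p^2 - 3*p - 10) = 15*p^5 + 18*p^4 + 53*p^3 + 16*p^2 + 6*p + 20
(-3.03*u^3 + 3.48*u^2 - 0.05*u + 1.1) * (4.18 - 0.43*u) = 1.3029*u^4 - 14.1618*u^3 + 14.5679*u^2 - 0.682*u + 4.598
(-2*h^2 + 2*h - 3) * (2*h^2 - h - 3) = -4*h^4 + 6*h^3 - 2*h^2 - 3*h + 9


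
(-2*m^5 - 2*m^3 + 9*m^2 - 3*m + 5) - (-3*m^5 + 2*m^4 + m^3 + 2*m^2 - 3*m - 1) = m^5 - 2*m^4 - 3*m^3 + 7*m^2 + 6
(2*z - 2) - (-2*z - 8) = 4*z + 6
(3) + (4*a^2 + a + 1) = 4*a^2 + a + 4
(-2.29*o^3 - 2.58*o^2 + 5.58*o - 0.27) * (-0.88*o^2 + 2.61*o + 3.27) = 2.0152*o^5 - 3.7065*o^4 - 19.1325*o^3 + 6.3648*o^2 + 17.5419*o - 0.8829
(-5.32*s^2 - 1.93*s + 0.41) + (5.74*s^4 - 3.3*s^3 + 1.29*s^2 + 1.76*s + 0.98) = 5.74*s^4 - 3.3*s^3 - 4.03*s^2 - 0.17*s + 1.39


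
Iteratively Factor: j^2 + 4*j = (j)*(j + 4)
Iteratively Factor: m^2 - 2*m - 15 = (m - 5)*(m + 3)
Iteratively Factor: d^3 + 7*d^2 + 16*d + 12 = (d + 2)*(d^2 + 5*d + 6) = (d + 2)^2*(d + 3)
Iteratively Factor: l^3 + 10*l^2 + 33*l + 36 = (l + 3)*(l^2 + 7*l + 12) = (l + 3)^2*(l + 4)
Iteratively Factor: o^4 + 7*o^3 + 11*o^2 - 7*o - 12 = (o + 4)*(o^3 + 3*o^2 - o - 3) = (o + 3)*(o + 4)*(o^2 - 1) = (o + 1)*(o + 3)*(o + 4)*(o - 1)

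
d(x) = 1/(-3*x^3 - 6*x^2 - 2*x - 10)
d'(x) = (9*x^2 + 12*x + 2)/(-3*x^3 - 6*x^2 - 2*x - 10)^2 = (9*x^2 + 12*x + 2)/(3*x^3 + 6*x^2 + 2*x + 10)^2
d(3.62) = -0.00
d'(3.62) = 0.00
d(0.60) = -0.07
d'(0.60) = 0.06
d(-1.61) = -0.10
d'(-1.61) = 0.06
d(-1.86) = -0.13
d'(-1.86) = 0.18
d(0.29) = -0.09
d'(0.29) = 0.05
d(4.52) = -0.00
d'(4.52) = 0.00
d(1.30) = -0.03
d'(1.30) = 0.04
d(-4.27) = 0.01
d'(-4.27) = 0.01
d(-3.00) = 0.04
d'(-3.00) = 0.09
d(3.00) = -0.00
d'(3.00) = 0.01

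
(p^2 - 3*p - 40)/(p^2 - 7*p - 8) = (p + 5)/(p + 1)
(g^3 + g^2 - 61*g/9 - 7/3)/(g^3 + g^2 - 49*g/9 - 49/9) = (3*g^2 + 10*g + 3)/(3*g^2 + 10*g + 7)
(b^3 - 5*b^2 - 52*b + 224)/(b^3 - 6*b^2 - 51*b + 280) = (b - 4)/(b - 5)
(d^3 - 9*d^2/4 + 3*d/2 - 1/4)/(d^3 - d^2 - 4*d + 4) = (4*d^2 - 5*d + 1)/(4*(d^2 - 4))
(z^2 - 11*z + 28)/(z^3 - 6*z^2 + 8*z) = (z - 7)/(z*(z - 2))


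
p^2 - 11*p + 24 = (p - 8)*(p - 3)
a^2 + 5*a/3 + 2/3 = (a + 2/3)*(a + 1)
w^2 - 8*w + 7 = (w - 7)*(w - 1)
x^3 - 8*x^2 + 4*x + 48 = (x - 6)*(x - 4)*(x + 2)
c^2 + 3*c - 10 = (c - 2)*(c + 5)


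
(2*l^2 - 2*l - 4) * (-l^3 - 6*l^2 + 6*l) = -2*l^5 - 10*l^4 + 28*l^3 + 12*l^2 - 24*l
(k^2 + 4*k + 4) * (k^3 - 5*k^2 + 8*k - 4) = k^5 - k^4 - 8*k^3 + 8*k^2 + 16*k - 16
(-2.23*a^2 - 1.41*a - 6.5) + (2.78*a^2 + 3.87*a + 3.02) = 0.55*a^2 + 2.46*a - 3.48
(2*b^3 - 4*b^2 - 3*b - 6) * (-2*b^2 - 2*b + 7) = -4*b^5 + 4*b^4 + 28*b^3 - 10*b^2 - 9*b - 42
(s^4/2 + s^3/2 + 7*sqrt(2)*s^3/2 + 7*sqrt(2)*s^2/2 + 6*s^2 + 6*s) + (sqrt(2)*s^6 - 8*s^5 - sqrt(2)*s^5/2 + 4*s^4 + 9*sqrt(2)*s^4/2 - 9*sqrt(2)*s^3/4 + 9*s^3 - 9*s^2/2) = sqrt(2)*s^6 - 8*s^5 - sqrt(2)*s^5/2 + 9*s^4/2 + 9*sqrt(2)*s^4/2 + 5*sqrt(2)*s^3/4 + 19*s^3/2 + 3*s^2/2 + 7*sqrt(2)*s^2/2 + 6*s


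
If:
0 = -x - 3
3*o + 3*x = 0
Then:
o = 3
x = -3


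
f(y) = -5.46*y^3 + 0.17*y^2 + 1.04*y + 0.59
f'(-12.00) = -2361.76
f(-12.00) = 9447.47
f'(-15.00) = -3689.56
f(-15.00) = 18450.74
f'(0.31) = -0.43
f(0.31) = 0.77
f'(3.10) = -155.32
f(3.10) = -157.21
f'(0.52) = -3.21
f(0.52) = 0.41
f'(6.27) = -640.77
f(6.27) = -1332.05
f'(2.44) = -95.65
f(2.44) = -75.18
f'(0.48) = -2.57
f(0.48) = 0.52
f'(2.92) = -137.63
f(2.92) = -130.86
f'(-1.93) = -60.63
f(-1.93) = 38.47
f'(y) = -16.38*y^2 + 0.34*y + 1.04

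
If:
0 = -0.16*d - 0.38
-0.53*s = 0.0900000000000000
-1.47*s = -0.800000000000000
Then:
No Solution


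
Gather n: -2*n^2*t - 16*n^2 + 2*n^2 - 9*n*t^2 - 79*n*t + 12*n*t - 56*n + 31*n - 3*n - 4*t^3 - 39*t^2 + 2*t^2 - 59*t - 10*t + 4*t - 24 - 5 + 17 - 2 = n^2*(-2*t - 14) + n*(-9*t^2 - 67*t - 28) - 4*t^3 - 37*t^2 - 65*t - 14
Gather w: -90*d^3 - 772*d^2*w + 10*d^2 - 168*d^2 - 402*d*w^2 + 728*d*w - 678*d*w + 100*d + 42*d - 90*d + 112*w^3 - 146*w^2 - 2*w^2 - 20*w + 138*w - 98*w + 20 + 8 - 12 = -90*d^3 - 158*d^2 + 52*d + 112*w^3 + w^2*(-402*d - 148) + w*(-772*d^2 + 50*d + 20) + 16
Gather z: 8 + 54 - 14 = 48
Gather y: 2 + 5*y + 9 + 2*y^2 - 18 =2*y^2 + 5*y - 7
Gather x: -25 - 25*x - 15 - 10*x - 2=-35*x - 42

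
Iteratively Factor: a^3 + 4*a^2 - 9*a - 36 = (a + 4)*(a^2 - 9) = (a + 3)*(a + 4)*(a - 3)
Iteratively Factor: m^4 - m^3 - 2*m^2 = (m - 2)*(m^3 + m^2) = m*(m - 2)*(m^2 + m) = m^2*(m - 2)*(m + 1)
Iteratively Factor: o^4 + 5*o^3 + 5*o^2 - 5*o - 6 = (o + 1)*(o^3 + 4*o^2 + o - 6) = (o + 1)*(o + 2)*(o^2 + 2*o - 3) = (o - 1)*(o + 1)*(o + 2)*(o + 3)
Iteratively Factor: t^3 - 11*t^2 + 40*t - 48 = (t - 4)*(t^2 - 7*t + 12) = (t - 4)^2*(t - 3)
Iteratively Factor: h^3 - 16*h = (h - 4)*(h^2 + 4*h) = h*(h - 4)*(h + 4)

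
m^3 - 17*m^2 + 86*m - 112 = (m - 8)*(m - 7)*(m - 2)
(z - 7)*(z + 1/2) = z^2 - 13*z/2 - 7/2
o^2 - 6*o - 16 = (o - 8)*(o + 2)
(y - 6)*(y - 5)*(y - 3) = y^3 - 14*y^2 + 63*y - 90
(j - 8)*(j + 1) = j^2 - 7*j - 8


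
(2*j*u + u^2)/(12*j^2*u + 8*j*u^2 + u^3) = 1/(6*j + u)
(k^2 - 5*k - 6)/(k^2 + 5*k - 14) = (k^2 - 5*k - 6)/(k^2 + 5*k - 14)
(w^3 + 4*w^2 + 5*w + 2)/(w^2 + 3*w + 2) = w + 1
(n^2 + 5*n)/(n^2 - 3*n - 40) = n/(n - 8)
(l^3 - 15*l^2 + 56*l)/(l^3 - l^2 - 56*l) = (l - 7)/(l + 7)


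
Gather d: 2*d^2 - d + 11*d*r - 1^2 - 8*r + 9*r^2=2*d^2 + d*(11*r - 1) + 9*r^2 - 8*r - 1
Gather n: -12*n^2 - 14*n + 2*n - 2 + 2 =-12*n^2 - 12*n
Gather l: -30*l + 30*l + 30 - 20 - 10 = 0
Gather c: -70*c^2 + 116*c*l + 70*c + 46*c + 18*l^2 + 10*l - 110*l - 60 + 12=-70*c^2 + c*(116*l + 116) + 18*l^2 - 100*l - 48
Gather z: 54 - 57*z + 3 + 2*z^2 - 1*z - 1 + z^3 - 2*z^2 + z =z^3 - 57*z + 56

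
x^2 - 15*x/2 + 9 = (x - 6)*(x - 3/2)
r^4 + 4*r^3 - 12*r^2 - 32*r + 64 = (r - 2)^2*(r + 4)^2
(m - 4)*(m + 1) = m^2 - 3*m - 4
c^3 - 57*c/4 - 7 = (c - 4)*(c + 1/2)*(c + 7/2)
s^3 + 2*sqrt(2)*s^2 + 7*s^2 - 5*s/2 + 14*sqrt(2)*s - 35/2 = (s + 7)*(s - sqrt(2)/2)*(s + 5*sqrt(2)/2)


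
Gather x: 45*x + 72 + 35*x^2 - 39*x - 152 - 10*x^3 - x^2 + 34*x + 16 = -10*x^3 + 34*x^2 + 40*x - 64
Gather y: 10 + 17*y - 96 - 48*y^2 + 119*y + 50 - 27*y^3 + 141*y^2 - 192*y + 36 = -27*y^3 + 93*y^2 - 56*y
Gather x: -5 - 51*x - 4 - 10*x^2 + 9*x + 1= -10*x^2 - 42*x - 8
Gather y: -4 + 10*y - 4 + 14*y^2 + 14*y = 14*y^2 + 24*y - 8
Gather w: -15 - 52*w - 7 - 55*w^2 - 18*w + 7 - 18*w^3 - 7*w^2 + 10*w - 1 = -18*w^3 - 62*w^2 - 60*w - 16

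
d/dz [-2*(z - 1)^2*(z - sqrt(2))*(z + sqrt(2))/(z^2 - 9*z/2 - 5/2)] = 4*(-4*z^5 + 31*z^4 - 16*z^3 - 31*z^2 - 18*z + 38)/(4*z^4 - 36*z^3 + 61*z^2 + 90*z + 25)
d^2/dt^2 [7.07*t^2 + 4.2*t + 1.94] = 14.1400000000000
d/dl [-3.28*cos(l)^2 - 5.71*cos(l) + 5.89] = (6.56*cos(l) + 5.71)*sin(l)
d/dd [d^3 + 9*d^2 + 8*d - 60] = 3*d^2 + 18*d + 8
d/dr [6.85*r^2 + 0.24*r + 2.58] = 13.7*r + 0.24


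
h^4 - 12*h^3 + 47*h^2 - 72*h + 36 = (h - 6)*(h - 3)*(h - 2)*(h - 1)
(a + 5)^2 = a^2 + 10*a + 25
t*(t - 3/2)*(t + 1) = t^3 - t^2/2 - 3*t/2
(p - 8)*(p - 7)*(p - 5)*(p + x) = p^4 + p^3*x - 20*p^3 - 20*p^2*x + 131*p^2 + 131*p*x - 280*p - 280*x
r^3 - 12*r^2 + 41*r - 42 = (r - 7)*(r - 3)*(r - 2)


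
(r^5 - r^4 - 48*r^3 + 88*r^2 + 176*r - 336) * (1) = r^5 - r^4 - 48*r^3 + 88*r^2 + 176*r - 336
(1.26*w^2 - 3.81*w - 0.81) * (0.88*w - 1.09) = 1.1088*w^3 - 4.7262*w^2 + 3.4401*w + 0.8829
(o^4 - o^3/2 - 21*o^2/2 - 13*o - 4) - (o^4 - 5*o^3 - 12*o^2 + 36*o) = 9*o^3/2 + 3*o^2/2 - 49*o - 4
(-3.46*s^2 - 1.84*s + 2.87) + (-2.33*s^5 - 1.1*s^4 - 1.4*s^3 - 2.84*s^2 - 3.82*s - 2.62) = -2.33*s^5 - 1.1*s^4 - 1.4*s^3 - 6.3*s^2 - 5.66*s + 0.25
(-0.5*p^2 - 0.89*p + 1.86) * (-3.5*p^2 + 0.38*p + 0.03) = 1.75*p^4 + 2.925*p^3 - 6.8632*p^2 + 0.6801*p + 0.0558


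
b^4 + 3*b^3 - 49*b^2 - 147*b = b*(b - 7)*(b + 3)*(b + 7)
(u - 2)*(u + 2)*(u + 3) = u^3 + 3*u^2 - 4*u - 12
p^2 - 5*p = p*(p - 5)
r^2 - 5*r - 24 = (r - 8)*(r + 3)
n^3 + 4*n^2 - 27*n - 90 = (n - 5)*(n + 3)*(n + 6)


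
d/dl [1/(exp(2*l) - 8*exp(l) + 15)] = 2*(4 - exp(l))*exp(l)/(exp(2*l) - 8*exp(l) + 15)^2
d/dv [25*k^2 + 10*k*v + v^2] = 10*k + 2*v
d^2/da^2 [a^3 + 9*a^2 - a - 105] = 6*a + 18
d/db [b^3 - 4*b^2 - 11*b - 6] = 3*b^2 - 8*b - 11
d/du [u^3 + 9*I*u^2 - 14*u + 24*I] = 3*u^2 + 18*I*u - 14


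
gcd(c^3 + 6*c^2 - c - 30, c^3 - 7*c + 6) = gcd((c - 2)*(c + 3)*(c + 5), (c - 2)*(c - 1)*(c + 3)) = c^2 + c - 6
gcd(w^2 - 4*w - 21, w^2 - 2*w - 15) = w + 3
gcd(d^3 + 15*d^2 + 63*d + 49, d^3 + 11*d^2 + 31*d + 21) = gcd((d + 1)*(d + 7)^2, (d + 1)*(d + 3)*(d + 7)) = d^2 + 8*d + 7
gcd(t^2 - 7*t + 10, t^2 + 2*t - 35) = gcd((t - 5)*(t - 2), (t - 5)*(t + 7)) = t - 5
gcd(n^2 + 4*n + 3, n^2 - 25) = 1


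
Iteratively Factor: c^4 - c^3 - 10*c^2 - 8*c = (c + 2)*(c^3 - 3*c^2 - 4*c) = c*(c + 2)*(c^2 - 3*c - 4) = c*(c + 1)*(c + 2)*(c - 4)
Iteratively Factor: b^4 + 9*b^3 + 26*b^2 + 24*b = (b)*(b^3 + 9*b^2 + 26*b + 24) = b*(b + 4)*(b^2 + 5*b + 6) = b*(b + 3)*(b + 4)*(b + 2)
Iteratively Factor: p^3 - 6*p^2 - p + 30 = (p - 5)*(p^2 - p - 6) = (p - 5)*(p + 2)*(p - 3)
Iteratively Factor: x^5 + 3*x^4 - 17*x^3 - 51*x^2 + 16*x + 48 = (x + 4)*(x^4 - x^3 - 13*x^2 + x + 12) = (x + 1)*(x + 4)*(x^3 - 2*x^2 - 11*x + 12) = (x + 1)*(x + 3)*(x + 4)*(x^2 - 5*x + 4) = (x - 4)*(x + 1)*(x + 3)*(x + 4)*(x - 1)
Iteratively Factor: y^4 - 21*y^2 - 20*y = (y)*(y^3 - 21*y - 20) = y*(y - 5)*(y^2 + 5*y + 4) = y*(y - 5)*(y + 1)*(y + 4)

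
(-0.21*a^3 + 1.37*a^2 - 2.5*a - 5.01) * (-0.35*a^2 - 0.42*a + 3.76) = 0.0735*a^5 - 0.3913*a^4 - 0.49*a^3 + 7.9547*a^2 - 7.2958*a - 18.8376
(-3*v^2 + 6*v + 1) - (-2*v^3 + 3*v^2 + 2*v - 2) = 2*v^3 - 6*v^2 + 4*v + 3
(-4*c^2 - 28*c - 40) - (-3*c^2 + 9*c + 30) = -c^2 - 37*c - 70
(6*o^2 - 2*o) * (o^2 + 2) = 6*o^4 - 2*o^3 + 12*o^2 - 4*o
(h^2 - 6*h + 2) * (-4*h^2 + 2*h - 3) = -4*h^4 + 26*h^3 - 23*h^2 + 22*h - 6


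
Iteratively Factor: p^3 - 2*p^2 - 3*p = (p + 1)*(p^2 - 3*p) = (p - 3)*(p + 1)*(p)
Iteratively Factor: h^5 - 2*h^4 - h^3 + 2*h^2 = (h)*(h^4 - 2*h^3 - h^2 + 2*h) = h*(h - 2)*(h^3 - h) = h^2*(h - 2)*(h^2 - 1) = h^2*(h - 2)*(h + 1)*(h - 1)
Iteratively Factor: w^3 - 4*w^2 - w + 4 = (w - 4)*(w^2 - 1) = (w - 4)*(w + 1)*(w - 1)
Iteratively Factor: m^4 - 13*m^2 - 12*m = (m - 4)*(m^3 + 4*m^2 + 3*m) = m*(m - 4)*(m^2 + 4*m + 3) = m*(m - 4)*(m + 1)*(m + 3)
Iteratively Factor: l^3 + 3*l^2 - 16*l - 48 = (l + 3)*(l^2 - 16) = (l + 3)*(l + 4)*(l - 4)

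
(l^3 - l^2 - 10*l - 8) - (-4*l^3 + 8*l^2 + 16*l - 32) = 5*l^3 - 9*l^2 - 26*l + 24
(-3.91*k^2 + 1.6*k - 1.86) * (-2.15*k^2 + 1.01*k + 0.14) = 8.4065*k^4 - 7.3891*k^3 + 5.0676*k^2 - 1.6546*k - 0.2604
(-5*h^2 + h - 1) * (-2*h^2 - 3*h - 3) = 10*h^4 + 13*h^3 + 14*h^2 + 3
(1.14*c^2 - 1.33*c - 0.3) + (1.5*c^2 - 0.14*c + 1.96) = 2.64*c^2 - 1.47*c + 1.66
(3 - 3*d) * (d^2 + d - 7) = -3*d^3 + 24*d - 21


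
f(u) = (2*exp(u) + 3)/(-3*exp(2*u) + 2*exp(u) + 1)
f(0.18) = -5.96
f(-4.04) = 2.93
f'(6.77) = 0.00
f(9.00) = 0.00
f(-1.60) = 2.66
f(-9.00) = 3.00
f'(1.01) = 0.96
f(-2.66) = 2.79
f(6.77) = -0.00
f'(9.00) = 0.00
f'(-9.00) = 0.00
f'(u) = (2*exp(u) + 3)*(6*exp(2*u) - 2*exp(u))/(-3*exp(2*u) + 2*exp(u) + 1)^2 + 2*exp(u)/(-3*exp(2*u) + 2*exp(u) + 1)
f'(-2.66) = -0.15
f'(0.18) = 38.18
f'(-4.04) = -0.06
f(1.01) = -0.53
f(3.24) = -0.03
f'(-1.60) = -0.01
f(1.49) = -0.24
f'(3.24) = 0.03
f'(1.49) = 0.36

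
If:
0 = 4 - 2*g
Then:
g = 2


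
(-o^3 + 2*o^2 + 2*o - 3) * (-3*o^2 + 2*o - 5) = 3*o^5 - 8*o^4 + 3*o^3 + 3*o^2 - 16*o + 15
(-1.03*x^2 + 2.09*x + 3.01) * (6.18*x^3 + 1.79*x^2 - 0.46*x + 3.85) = -6.3654*x^5 + 11.0725*x^4 + 22.8167*x^3 + 0.461*x^2 + 6.6619*x + 11.5885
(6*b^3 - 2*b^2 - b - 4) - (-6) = 6*b^3 - 2*b^2 - b + 2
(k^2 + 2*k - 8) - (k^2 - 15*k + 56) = 17*k - 64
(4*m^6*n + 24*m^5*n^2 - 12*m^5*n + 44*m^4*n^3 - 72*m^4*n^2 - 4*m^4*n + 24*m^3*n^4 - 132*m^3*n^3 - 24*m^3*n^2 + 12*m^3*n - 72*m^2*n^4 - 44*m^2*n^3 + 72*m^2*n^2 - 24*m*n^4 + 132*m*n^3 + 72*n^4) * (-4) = -16*m^6*n - 96*m^5*n^2 + 48*m^5*n - 176*m^4*n^3 + 288*m^4*n^2 + 16*m^4*n - 96*m^3*n^4 + 528*m^3*n^3 + 96*m^3*n^2 - 48*m^3*n + 288*m^2*n^4 + 176*m^2*n^3 - 288*m^2*n^2 + 96*m*n^4 - 528*m*n^3 - 288*n^4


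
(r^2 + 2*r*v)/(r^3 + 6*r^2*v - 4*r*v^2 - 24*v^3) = r/(r^2 + 4*r*v - 12*v^2)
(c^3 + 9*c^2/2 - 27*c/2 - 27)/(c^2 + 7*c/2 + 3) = (c^2 + 3*c - 18)/(c + 2)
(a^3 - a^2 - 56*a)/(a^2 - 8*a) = a + 7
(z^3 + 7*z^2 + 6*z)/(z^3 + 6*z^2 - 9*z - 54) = z*(z + 1)/(z^2 - 9)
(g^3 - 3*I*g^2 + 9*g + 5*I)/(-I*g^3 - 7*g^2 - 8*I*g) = (I*g^2 + 4*g + 5*I)/(g*(g - 8*I))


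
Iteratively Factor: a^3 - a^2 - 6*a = (a + 2)*(a^2 - 3*a) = a*(a + 2)*(a - 3)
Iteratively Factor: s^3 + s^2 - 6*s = (s)*(s^2 + s - 6) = s*(s - 2)*(s + 3)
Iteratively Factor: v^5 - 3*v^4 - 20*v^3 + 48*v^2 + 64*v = (v + 1)*(v^4 - 4*v^3 - 16*v^2 + 64*v) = v*(v + 1)*(v^3 - 4*v^2 - 16*v + 64) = v*(v + 1)*(v + 4)*(v^2 - 8*v + 16) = v*(v - 4)*(v + 1)*(v + 4)*(v - 4)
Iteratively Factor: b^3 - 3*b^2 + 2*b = (b - 1)*(b^2 - 2*b) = (b - 2)*(b - 1)*(b)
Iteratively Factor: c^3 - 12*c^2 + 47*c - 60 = (c - 3)*(c^2 - 9*c + 20) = (c - 5)*(c - 3)*(c - 4)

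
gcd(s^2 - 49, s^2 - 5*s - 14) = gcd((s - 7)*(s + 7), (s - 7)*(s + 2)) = s - 7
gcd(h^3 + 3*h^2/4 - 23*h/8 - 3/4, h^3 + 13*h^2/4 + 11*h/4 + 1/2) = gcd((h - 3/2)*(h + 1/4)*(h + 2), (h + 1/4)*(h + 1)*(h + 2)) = h^2 + 9*h/4 + 1/2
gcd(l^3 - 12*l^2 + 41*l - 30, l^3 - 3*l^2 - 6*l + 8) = l - 1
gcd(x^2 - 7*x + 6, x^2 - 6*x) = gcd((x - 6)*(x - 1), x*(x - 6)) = x - 6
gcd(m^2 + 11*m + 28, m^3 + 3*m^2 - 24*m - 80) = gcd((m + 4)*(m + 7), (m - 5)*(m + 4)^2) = m + 4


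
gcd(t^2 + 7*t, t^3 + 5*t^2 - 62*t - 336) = t + 7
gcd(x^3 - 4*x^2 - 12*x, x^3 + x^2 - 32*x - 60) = x^2 - 4*x - 12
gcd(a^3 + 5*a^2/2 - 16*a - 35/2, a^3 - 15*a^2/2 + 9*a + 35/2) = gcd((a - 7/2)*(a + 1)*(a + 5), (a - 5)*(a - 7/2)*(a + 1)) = a^2 - 5*a/2 - 7/2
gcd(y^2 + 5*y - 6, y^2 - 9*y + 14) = 1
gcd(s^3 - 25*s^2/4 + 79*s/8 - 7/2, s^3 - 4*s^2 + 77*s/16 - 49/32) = s^2 - 9*s/4 + 7/8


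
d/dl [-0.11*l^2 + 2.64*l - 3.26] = 2.64 - 0.22*l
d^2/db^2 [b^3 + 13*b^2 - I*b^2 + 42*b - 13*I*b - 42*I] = 6*b + 26 - 2*I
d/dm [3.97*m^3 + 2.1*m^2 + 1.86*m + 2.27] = 11.91*m^2 + 4.2*m + 1.86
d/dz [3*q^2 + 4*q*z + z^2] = 4*q + 2*z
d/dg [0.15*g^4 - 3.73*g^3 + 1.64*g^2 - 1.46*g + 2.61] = 0.6*g^3 - 11.19*g^2 + 3.28*g - 1.46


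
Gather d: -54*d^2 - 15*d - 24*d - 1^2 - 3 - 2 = -54*d^2 - 39*d - 6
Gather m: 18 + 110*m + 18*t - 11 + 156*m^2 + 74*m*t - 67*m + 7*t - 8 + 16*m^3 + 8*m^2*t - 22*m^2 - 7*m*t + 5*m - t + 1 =16*m^3 + m^2*(8*t + 134) + m*(67*t + 48) + 24*t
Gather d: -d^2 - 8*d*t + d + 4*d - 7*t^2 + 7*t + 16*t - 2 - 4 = -d^2 + d*(5 - 8*t) - 7*t^2 + 23*t - 6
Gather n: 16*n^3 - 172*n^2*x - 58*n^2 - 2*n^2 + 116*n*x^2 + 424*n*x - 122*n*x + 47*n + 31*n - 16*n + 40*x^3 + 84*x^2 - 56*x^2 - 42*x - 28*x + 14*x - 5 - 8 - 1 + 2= 16*n^3 + n^2*(-172*x - 60) + n*(116*x^2 + 302*x + 62) + 40*x^3 + 28*x^2 - 56*x - 12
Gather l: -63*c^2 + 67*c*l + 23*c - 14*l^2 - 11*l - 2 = -63*c^2 + 23*c - 14*l^2 + l*(67*c - 11) - 2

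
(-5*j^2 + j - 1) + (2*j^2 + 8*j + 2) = -3*j^2 + 9*j + 1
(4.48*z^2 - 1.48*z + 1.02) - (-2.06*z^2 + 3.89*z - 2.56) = 6.54*z^2 - 5.37*z + 3.58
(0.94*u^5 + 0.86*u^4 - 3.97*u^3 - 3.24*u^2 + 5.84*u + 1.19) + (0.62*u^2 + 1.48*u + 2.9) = 0.94*u^5 + 0.86*u^4 - 3.97*u^3 - 2.62*u^2 + 7.32*u + 4.09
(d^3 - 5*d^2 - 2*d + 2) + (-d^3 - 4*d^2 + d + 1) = -9*d^2 - d + 3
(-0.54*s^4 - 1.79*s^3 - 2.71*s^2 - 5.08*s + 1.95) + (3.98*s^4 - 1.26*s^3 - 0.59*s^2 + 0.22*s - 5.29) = 3.44*s^4 - 3.05*s^3 - 3.3*s^2 - 4.86*s - 3.34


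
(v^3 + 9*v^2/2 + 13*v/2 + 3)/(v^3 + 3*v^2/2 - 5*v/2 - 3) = (2*v + 3)/(2*v - 3)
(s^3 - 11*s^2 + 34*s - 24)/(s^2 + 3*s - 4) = (s^2 - 10*s + 24)/(s + 4)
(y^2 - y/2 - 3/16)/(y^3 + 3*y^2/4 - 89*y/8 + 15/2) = (4*y + 1)/(2*(2*y^2 + 3*y - 20))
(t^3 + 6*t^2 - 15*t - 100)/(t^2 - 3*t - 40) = (t^2 + t - 20)/(t - 8)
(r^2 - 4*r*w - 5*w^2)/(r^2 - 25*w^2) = (r + w)/(r + 5*w)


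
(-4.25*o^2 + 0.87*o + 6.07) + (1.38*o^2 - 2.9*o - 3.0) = -2.87*o^2 - 2.03*o + 3.07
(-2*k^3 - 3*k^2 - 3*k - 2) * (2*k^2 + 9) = -4*k^5 - 6*k^4 - 24*k^3 - 31*k^2 - 27*k - 18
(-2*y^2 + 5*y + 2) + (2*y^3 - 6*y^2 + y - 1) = 2*y^3 - 8*y^2 + 6*y + 1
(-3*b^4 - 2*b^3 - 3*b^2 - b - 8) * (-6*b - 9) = 18*b^5 + 39*b^4 + 36*b^3 + 33*b^2 + 57*b + 72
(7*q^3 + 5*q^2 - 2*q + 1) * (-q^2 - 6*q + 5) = -7*q^5 - 47*q^4 + 7*q^3 + 36*q^2 - 16*q + 5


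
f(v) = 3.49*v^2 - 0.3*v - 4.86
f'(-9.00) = -63.12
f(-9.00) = 280.53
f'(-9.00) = -63.12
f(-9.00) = 280.53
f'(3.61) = 24.90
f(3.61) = 39.54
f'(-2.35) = -16.70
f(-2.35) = 15.12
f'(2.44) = 16.73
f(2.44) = 15.19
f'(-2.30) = -16.35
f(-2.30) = 14.29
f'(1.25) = 8.42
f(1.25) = 0.22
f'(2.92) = 20.08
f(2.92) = 24.02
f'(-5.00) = -35.20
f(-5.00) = 83.89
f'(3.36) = 23.15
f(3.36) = 33.53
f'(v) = 6.98*v - 0.3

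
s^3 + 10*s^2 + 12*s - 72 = (s - 2)*(s + 6)^2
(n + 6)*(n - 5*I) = n^2 + 6*n - 5*I*n - 30*I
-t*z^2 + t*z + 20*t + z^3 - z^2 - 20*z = (-t + z)*(z - 5)*(z + 4)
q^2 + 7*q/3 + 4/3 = (q + 1)*(q + 4/3)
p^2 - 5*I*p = p*(p - 5*I)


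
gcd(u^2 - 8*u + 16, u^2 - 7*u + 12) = u - 4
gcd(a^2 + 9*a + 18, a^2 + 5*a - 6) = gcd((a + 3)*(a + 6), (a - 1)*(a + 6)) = a + 6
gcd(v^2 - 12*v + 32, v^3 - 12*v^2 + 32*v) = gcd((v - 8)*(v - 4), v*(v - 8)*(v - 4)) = v^2 - 12*v + 32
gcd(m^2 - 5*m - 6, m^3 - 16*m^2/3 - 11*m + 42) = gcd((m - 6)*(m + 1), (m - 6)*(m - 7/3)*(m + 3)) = m - 6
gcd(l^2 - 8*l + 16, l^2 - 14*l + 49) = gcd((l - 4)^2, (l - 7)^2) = 1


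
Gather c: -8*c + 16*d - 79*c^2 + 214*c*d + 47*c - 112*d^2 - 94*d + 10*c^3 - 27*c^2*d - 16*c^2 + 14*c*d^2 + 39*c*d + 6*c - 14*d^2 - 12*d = 10*c^3 + c^2*(-27*d - 95) + c*(14*d^2 + 253*d + 45) - 126*d^2 - 90*d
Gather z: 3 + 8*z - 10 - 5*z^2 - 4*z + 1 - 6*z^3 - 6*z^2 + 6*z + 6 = -6*z^3 - 11*z^2 + 10*z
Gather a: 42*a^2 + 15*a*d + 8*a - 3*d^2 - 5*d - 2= 42*a^2 + a*(15*d + 8) - 3*d^2 - 5*d - 2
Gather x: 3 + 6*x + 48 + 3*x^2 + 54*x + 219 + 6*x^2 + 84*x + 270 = 9*x^2 + 144*x + 540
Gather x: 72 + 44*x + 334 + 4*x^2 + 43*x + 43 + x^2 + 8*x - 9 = 5*x^2 + 95*x + 440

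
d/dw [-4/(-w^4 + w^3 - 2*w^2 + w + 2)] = 4*(-4*w^3 + 3*w^2 - 4*w + 1)/(-w^4 + w^3 - 2*w^2 + w + 2)^2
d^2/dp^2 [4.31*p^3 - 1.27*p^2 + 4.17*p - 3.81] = 25.86*p - 2.54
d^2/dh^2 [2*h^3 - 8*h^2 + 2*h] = 12*h - 16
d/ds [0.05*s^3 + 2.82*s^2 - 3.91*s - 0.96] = 0.15*s^2 + 5.64*s - 3.91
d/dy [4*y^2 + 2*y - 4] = 8*y + 2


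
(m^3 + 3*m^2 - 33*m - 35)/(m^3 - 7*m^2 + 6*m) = (m^3 + 3*m^2 - 33*m - 35)/(m*(m^2 - 7*m + 6))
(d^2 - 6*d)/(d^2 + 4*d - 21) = d*(d - 6)/(d^2 + 4*d - 21)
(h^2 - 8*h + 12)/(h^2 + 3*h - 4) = (h^2 - 8*h + 12)/(h^2 + 3*h - 4)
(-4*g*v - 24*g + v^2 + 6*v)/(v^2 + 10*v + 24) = (-4*g + v)/(v + 4)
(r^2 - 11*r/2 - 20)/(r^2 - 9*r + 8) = (r + 5/2)/(r - 1)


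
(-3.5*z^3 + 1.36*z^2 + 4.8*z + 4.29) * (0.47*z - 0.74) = -1.645*z^4 + 3.2292*z^3 + 1.2496*z^2 - 1.5357*z - 3.1746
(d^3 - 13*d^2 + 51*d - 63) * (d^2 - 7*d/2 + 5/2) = d^5 - 33*d^4/2 + 99*d^3 - 274*d^2 + 348*d - 315/2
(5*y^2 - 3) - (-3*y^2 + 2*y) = 8*y^2 - 2*y - 3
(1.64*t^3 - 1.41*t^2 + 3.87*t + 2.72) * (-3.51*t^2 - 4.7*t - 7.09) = -5.7564*t^5 - 2.7589*t^4 - 18.5843*t^3 - 17.7393*t^2 - 40.2223*t - 19.2848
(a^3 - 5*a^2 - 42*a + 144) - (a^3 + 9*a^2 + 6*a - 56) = -14*a^2 - 48*a + 200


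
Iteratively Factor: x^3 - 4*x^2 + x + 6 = (x + 1)*(x^2 - 5*x + 6) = (x - 3)*(x + 1)*(x - 2)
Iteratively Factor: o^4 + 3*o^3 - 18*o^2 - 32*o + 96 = (o + 4)*(o^3 - o^2 - 14*o + 24) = (o + 4)^2*(o^2 - 5*o + 6) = (o - 3)*(o + 4)^2*(o - 2)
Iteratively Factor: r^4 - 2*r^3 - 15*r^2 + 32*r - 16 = (r - 1)*(r^3 - r^2 - 16*r + 16) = (r - 1)^2*(r^2 - 16) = (r - 4)*(r - 1)^2*(r + 4)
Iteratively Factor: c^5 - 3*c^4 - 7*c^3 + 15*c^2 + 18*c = (c - 3)*(c^4 - 7*c^2 - 6*c) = (c - 3)*(c + 1)*(c^3 - c^2 - 6*c) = (c - 3)*(c + 1)*(c + 2)*(c^2 - 3*c) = c*(c - 3)*(c + 1)*(c + 2)*(c - 3)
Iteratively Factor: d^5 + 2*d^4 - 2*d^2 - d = (d + 1)*(d^4 + d^3 - d^2 - d) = (d + 1)^2*(d^3 - d) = (d + 1)^3*(d^2 - d) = (d - 1)*(d + 1)^3*(d)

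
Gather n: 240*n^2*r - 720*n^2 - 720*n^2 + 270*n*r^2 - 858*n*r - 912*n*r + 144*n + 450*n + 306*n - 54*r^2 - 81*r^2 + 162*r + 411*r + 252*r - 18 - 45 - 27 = n^2*(240*r - 1440) + n*(270*r^2 - 1770*r + 900) - 135*r^2 + 825*r - 90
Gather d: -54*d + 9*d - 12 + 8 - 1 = -45*d - 5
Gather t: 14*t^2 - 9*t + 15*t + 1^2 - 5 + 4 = 14*t^2 + 6*t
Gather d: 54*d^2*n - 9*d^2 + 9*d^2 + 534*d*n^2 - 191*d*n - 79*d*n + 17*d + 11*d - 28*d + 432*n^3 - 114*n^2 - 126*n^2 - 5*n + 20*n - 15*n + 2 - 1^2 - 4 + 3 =54*d^2*n + d*(534*n^2 - 270*n) + 432*n^3 - 240*n^2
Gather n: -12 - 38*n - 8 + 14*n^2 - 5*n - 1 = 14*n^2 - 43*n - 21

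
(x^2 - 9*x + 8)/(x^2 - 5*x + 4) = (x - 8)/(x - 4)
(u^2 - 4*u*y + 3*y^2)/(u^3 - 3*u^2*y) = (u - y)/u^2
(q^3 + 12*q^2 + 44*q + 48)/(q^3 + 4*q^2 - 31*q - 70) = (q^2 + 10*q + 24)/(q^2 + 2*q - 35)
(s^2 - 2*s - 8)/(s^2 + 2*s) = (s - 4)/s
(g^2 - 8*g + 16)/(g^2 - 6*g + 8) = (g - 4)/(g - 2)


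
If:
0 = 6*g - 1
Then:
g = 1/6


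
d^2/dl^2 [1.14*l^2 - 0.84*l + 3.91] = 2.28000000000000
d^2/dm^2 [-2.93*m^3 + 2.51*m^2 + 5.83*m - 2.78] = 5.02 - 17.58*m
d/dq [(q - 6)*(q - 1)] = 2*q - 7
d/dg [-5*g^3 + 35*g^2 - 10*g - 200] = -15*g^2 + 70*g - 10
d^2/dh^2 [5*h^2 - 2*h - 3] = 10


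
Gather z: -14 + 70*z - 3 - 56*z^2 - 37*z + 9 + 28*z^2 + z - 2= -28*z^2 + 34*z - 10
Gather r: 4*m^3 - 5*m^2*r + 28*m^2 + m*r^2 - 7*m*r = 4*m^3 + 28*m^2 + m*r^2 + r*(-5*m^2 - 7*m)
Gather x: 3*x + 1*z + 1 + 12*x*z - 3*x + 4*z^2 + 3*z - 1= 12*x*z + 4*z^2 + 4*z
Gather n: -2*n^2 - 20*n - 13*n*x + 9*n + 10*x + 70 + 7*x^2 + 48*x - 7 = -2*n^2 + n*(-13*x - 11) + 7*x^2 + 58*x + 63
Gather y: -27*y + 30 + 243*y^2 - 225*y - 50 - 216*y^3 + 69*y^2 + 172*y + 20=-216*y^3 + 312*y^2 - 80*y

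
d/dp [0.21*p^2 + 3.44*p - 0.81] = 0.42*p + 3.44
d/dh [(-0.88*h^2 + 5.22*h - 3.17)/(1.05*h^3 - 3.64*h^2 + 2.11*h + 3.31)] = (0.924*h^4 - 10.962*h^3 + 27.1295*h^2 - 28.9032*h + 23.9669)/(1.1025*h^6 - 7.644*h^5 + 17.6806*h^4 - 8.4098*h^3 - 19.6447*h^2 + 13.9682*h + 10.9561)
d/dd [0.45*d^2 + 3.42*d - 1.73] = 0.9*d + 3.42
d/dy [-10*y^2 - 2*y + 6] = -20*y - 2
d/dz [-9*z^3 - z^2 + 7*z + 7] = -27*z^2 - 2*z + 7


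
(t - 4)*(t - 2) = t^2 - 6*t + 8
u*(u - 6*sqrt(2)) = u^2 - 6*sqrt(2)*u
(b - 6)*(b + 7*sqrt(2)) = b^2 - 6*b + 7*sqrt(2)*b - 42*sqrt(2)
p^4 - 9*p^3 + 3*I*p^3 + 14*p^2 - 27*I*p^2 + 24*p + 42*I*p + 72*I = (p - 6)*(p - 4)*(p + 1)*(p + 3*I)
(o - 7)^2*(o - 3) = o^3 - 17*o^2 + 91*o - 147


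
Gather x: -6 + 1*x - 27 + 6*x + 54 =7*x + 21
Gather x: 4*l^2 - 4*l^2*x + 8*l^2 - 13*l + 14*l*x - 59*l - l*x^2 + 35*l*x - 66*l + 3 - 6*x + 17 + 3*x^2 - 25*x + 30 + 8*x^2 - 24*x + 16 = 12*l^2 - 138*l + x^2*(11 - l) + x*(-4*l^2 + 49*l - 55) + 66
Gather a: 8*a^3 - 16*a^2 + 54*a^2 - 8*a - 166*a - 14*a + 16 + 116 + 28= 8*a^3 + 38*a^2 - 188*a + 160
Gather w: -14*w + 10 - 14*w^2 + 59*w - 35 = -14*w^2 + 45*w - 25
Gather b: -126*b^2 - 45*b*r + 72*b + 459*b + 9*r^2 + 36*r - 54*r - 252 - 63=-126*b^2 + b*(531 - 45*r) + 9*r^2 - 18*r - 315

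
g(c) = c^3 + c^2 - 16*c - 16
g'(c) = 3*c^2 + 2*c - 16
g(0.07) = -17.11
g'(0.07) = -15.85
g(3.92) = -3.12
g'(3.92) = 37.94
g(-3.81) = 4.17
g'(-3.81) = 19.93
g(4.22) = 9.44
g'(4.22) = 45.87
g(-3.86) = 3.15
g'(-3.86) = 20.98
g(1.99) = -36.00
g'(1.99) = -0.14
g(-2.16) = 13.15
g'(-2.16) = -6.32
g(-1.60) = 8.06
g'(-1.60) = -11.52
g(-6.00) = -100.00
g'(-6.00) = 80.00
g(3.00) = -28.00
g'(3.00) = 17.00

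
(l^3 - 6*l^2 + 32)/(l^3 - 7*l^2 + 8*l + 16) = (l + 2)/(l + 1)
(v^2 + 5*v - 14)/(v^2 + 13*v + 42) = (v - 2)/(v + 6)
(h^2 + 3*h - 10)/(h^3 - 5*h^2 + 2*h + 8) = (h + 5)/(h^2 - 3*h - 4)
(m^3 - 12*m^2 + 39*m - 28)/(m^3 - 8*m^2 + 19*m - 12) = (m - 7)/(m - 3)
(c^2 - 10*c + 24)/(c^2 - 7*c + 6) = (c - 4)/(c - 1)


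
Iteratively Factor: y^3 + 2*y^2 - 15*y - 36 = (y + 3)*(y^2 - y - 12) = (y - 4)*(y + 3)*(y + 3)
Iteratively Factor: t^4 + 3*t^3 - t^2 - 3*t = (t - 1)*(t^3 + 4*t^2 + 3*t) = t*(t - 1)*(t^2 + 4*t + 3) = t*(t - 1)*(t + 1)*(t + 3)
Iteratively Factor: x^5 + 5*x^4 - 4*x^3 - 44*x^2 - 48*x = (x + 2)*(x^4 + 3*x^3 - 10*x^2 - 24*x) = (x + 2)*(x + 4)*(x^3 - x^2 - 6*x) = x*(x + 2)*(x + 4)*(x^2 - x - 6) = x*(x - 3)*(x + 2)*(x + 4)*(x + 2)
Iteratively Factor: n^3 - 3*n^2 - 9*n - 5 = (n + 1)*(n^2 - 4*n - 5) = (n + 1)^2*(n - 5)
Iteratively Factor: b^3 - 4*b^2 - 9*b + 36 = (b - 4)*(b^2 - 9) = (b - 4)*(b + 3)*(b - 3)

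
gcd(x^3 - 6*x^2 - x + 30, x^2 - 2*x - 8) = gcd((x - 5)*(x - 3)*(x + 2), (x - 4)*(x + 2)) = x + 2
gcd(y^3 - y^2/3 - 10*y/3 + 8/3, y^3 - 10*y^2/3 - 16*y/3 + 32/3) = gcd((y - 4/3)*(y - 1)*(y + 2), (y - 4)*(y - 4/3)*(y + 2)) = y^2 + 2*y/3 - 8/3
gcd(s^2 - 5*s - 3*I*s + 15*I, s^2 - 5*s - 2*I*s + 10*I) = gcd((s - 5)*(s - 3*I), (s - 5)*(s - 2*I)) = s - 5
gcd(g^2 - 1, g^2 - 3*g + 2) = g - 1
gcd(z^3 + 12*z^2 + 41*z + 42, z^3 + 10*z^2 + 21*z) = z^2 + 10*z + 21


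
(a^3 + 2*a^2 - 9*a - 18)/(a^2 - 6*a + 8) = (a^3 + 2*a^2 - 9*a - 18)/(a^2 - 6*a + 8)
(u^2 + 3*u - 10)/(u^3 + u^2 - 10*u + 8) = (u + 5)/(u^2 + 3*u - 4)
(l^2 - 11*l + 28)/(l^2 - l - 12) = (l - 7)/(l + 3)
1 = 1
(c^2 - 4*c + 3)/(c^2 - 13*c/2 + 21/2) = 2*(c - 1)/(2*c - 7)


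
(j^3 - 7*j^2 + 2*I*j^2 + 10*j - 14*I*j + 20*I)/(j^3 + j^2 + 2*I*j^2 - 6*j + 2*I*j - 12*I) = (j - 5)/(j + 3)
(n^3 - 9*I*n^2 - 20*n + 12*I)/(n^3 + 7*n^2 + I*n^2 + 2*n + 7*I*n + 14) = (n^2 - 8*I*n - 12)/(n^2 + n*(7 + 2*I) + 14*I)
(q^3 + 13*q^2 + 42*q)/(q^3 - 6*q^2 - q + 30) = q*(q^2 + 13*q + 42)/(q^3 - 6*q^2 - q + 30)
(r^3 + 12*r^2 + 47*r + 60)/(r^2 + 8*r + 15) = r + 4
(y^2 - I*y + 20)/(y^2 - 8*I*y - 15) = (y + 4*I)/(y - 3*I)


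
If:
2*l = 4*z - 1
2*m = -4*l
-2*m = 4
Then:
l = 1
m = -2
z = 3/4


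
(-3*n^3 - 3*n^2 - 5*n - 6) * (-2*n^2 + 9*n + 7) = 6*n^5 - 21*n^4 - 38*n^3 - 54*n^2 - 89*n - 42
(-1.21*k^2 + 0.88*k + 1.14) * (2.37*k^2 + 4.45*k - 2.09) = -2.8677*k^4 - 3.2989*k^3 + 9.1467*k^2 + 3.2338*k - 2.3826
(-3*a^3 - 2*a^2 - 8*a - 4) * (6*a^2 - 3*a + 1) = -18*a^5 - 3*a^4 - 45*a^3 - 2*a^2 + 4*a - 4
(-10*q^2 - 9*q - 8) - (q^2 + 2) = -11*q^2 - 9*q - 10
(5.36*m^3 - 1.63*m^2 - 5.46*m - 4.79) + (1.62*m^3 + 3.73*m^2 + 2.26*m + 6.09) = 6.98*m^3 + 2.1*m^2 - 3.2*m + 1.3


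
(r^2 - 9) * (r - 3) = r^3 - 3*r^2 - 9*r + 27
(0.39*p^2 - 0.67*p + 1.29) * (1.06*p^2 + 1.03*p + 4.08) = 0.4134*p^4 - 0.3085*p^3 + 2.2685*p^2 - 1.4049*p + 5.2632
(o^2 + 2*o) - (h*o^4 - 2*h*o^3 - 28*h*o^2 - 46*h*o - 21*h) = -h*o^4 + 2*h*o^3 + 28*h*o^2 + 46*h*o + 21*h + o^2 + 2*o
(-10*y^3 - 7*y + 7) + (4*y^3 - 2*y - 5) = -6*y^3 - 9*y + 2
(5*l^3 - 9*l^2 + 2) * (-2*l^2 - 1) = -10*l^5 + 18*l^4 - 5*l^3 + 5*l^2 - 2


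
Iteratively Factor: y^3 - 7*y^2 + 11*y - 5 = (y - 1)*(y^2 - 6*y + 5) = (y - 1)^2*(y - 5)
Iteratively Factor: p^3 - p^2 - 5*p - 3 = (p + 1)*(p^2 - 2*p - 3) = (p + 1)^2*(p - 3)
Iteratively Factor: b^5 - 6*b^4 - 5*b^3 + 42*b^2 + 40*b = (b - 5)*(b^4 - b^3 - 10*b^2 - 8*b) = b*(b - 5)*(b^3 - b^2 - 10*b - 8) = b*(b - 5)*(b + 2)*(b^2 - 3*b - 4) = b*(b - 5)*(b - 4)*(b + 2)*(b + 1)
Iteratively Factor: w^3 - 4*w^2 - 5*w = (w - 5)*(w^2 + w) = (w - 5)*(w + 1)*(w)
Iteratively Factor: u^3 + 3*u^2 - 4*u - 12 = (u - 2)*(u^2 + 5*u + 6) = (u - 2)*(u + 2)*(u + 3)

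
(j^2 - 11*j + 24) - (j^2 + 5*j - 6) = 30 - 16*j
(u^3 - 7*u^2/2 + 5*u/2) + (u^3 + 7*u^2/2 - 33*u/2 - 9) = 2*u^3 - 14*u - 9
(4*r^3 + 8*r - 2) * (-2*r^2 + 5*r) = -8*r^5 + 20*r^4 - 16*r^3 + 44*r^2 - 10*r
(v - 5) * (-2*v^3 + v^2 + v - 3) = -2*v^4 + 11*v^3 - 4*v^2 - 8*v + 15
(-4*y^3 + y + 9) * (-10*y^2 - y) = 40*y^5 + 4*y^4 - 10*y^3 - 91*y^2 - 9*y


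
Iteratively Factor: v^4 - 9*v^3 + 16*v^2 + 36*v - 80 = (v + 2)*(v^3 - 11*v^2 + 38*v - 40) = (v - 2)*(v + 2)*(v^2 - 9*v + 20) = (v - 5)*(v - 2)*(v + 2)*(v - 4)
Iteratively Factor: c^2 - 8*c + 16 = (c - 4)*(c - 4)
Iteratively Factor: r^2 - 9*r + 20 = (r - 5)*(r - 4)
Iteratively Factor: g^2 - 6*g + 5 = (g - 1)*(g - 5)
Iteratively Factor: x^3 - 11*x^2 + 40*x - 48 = (x - 3)*(x^2 - 8*x + 16) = (x - 4)*(x - 3)*(x - 4)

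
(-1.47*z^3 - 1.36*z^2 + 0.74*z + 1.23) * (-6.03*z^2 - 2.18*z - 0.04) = 8.8641*z^5 + 11.4054*z^4 - 1.4386*z^3 - 8.9757*z^2 - 2.711*z - 0.0492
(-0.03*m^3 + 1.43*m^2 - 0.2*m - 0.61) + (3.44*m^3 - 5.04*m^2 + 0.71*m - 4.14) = 3.41*m^3 - 3.61*m^2 + 0.51*m - 4.75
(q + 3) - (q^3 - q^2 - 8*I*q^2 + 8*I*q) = -q^3 + q^2 + 8*I*q^2 + q - 8*I*q + 3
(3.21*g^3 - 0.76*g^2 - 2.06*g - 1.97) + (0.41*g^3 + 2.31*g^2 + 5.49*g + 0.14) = 3.62*g^3 + 1.55*g^2 + 3.43*g - 1.83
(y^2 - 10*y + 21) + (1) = y^2 - 10*y + 22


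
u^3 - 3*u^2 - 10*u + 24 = (u - 4)*(u - 2)*(u + 3)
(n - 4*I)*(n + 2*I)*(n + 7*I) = n^3 + 5*I*n^2 + 22*n + 56*I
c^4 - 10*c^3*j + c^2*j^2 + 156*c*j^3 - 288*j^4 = (c - 8*j)*(c - 3*j)^2*(c + 4*j)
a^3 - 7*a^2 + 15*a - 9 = (a - 3)^2*(a - 1)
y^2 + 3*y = y*(y + 3)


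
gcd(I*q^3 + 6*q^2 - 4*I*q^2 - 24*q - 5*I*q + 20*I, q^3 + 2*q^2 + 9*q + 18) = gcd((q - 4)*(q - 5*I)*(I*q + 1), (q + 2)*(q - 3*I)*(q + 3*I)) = 1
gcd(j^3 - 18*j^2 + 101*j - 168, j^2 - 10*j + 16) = j - 8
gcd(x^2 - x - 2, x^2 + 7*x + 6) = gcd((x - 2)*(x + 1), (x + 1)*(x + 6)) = x + 1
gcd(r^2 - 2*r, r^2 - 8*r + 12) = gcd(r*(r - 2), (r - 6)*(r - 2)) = r - 2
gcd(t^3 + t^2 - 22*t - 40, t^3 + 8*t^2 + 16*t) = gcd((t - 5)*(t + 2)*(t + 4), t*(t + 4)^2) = t + 4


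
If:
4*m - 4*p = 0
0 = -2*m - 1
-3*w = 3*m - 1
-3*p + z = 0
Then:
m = -1/2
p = -1/2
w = 5/6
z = -3/2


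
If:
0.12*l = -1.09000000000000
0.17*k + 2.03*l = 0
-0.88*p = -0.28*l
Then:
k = 108.47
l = -9.08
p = -2.89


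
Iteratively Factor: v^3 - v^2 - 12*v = (v + 3)*(v^2 - 4*v) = v*(v + 3)*(v - 4)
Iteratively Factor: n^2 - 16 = (n - 4)*(n + 4)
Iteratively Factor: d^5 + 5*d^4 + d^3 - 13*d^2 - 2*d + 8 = (d - 1)*(d^4 + 6*d^3 + 7*d^2 - 6*d - 8) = (d - 1)*(d + 2)*(d^3 + 4*d^2 - d - 4) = (d - 1)*(d + 2)*(d + 4)*(d^2 - 1) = (d - 1)*(d + 1)*(d + 2)*(d + 4)*(d - 1)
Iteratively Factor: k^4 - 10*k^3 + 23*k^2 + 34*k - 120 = (k - 3)*(k^3 - 7*k^2 + 2*k + 40) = (k - 4)*(k - 3)*(k^2 - 3*k - 10) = (k - 4)*(k - 3)*(k + 2)*(k - 5)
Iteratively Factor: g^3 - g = (g - 1)*(g^2 + g) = g*(g - 1)*(g + 1)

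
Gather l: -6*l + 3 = 3 - 6*l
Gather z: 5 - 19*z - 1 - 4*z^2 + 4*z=-4*z^2 - 15*z + 4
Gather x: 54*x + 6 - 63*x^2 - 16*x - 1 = -63*x^2 + 38*x + 5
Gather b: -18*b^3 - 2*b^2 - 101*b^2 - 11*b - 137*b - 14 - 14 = -18*b^3 - 103*b^2 - 148*b - 28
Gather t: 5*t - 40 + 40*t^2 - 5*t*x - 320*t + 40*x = 40*t^2 + t*(-5*x - 315) + 40*x - 40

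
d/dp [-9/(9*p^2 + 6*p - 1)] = 54*(3*p + 1)/(9*p^2 + 6*p - 1)^2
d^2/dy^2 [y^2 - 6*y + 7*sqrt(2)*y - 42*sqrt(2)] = 2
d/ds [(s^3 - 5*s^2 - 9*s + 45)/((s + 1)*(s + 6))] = (s^4 + 14*s^3 - 8*s^2 - 150*s - 369)/(s^4 + 14*s^3 + 61*s^2 + 84*s + 36)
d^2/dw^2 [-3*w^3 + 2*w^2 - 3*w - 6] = 4 - 18*w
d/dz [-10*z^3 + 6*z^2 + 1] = 6*z*(2 - 5*z)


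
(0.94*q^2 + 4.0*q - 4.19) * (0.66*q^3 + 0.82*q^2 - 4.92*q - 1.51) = 0.6204*q^5 + 3.4108*q^4 - 4.1102*q^3 - 24.5352*q^2 + 14.5748*q + 6.3269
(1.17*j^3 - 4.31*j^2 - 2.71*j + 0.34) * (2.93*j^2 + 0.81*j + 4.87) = 3.4281*j^5 - 11.6806*j^4 - 5.7335*j^3 - 22.1886*j^2 - 12.9223*j + 1.6558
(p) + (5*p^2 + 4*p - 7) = 5*p^2 + 5*p - 7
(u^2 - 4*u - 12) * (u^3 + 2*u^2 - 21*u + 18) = u^5 - 2*u^4 - 41*u^3 + 78*u^2 + 180*u - 216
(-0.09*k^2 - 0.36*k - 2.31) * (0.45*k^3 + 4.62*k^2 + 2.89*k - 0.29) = -0.0405*k^5 - 0.5778*k^4 - 2.9628*k^3 - 11.6865*k^2 - 6.5715*k + 0.6699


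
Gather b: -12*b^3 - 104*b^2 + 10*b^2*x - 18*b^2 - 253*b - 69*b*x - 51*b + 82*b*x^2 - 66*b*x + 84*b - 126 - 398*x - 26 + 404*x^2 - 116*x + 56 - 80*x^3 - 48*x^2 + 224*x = -12*b^3 + b^2*(10*x - 122) + b*(82*x^2 - 135*x - 220) - 80*x^3 + 356*x^2 - 290*x - 96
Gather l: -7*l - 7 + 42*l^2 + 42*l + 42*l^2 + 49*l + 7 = 84*l^2 + 84*l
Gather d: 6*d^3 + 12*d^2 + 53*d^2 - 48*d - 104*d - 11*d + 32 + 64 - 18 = 6*d^3 + 65*d^2 - 163*d + 78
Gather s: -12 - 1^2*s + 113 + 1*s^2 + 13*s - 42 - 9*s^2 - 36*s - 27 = -8*s^2 - 24*s + 32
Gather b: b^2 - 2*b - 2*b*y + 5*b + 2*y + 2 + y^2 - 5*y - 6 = b^2 + b*(3 - 2*y) + y^2 - 3*y - 4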